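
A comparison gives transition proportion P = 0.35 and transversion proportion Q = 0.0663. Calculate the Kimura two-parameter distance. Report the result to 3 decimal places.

Under the Kimura two-parameter model, d = −½ ln(1 − 2P − Q) − ¼ ln(1 − 2Q).
1 − 2P − Q = 0.2337, giving −½ ln(0.2337) = 0.726859.
1 − 2Q = 0.8674, giving −¼ ln(0.8674) = 0.035564.
d = 0.726859 + 0.035564 = 0.762423.

0.762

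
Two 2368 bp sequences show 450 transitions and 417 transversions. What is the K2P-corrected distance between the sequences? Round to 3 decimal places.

0.515

P = 450/2368 ≈ 0.190034 and Q = 417/2368 ≈ 0.176098.
Under the Kimura two-parameter model, d = −½ ln(1 − 2P − Q) − ¼ ln(1 − 2Q).
1 − 2P − Q = 0.443834, giving −½ ln(0.443834) = 0.406152.
1 − 2Q = 0.647804, giving −¼ ln(0.647804) = 0.108542.
d = 0.406152 + 0.108542 = 0.514694.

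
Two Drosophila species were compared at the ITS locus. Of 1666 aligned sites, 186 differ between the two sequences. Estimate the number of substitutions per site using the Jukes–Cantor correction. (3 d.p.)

p = 186/1666 ≈ 0.111645.
d = −(3/4) ln(1 − 4p/3) = −0.75 ln(1 − 0.14886) = −0.75 ln(0.85114)
  = −0.75 × (-0.161179) = 0.120884 substitutions/site.

0.121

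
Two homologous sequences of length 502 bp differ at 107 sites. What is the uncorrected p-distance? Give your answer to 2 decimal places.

0.21

p = 107/502 = 0.213147… ≈ 0.21 (to 2 d.p.).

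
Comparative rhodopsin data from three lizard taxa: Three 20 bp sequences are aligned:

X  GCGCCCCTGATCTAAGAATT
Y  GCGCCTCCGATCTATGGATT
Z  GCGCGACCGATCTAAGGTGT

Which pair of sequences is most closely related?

X–Y: 4/20 differ, p = 0.200, d = 0.233.
X–Z: 6/20 differ, p = 0.300, d = 0.383.
Y–Z: 5/20 differ, p = 0.250, d = 0.304.
The smallest distance is between X and Y.

X and Y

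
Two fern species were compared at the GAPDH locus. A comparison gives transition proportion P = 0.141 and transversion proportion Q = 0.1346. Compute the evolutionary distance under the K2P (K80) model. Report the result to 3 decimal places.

0.348

Under the Kimura two-parameter model, d = −½ ln(1 − 2P − Q) − ¼ ln(1 − 2Q).
1 − 2P − Q = 0.5834, giving −½ ln(0.5834) = 0.269441.
1 − 2Q = 0.7308, giving −¼ ln(0.7308) = 0.078404.
d = 0.269441 + 0.078404 = 0.347845.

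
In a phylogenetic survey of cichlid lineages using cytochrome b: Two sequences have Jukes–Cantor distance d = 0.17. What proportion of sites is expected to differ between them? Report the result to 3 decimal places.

p = (3/4)(1 − e^(−4d/3)) = 0.75 × (1 − e^(-0.226667)) = 0.75 × (1 − 0.797186) = 0.152111.

0.152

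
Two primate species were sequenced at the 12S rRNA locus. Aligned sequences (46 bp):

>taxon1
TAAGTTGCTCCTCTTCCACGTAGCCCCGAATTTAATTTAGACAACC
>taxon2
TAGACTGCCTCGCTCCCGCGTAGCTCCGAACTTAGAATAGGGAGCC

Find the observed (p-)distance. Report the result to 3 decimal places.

0.348

The sequences differ at 16 of 46 positions.
p = 16/46 = 0.347826… ≈ 0.348 (to 3 d.p.).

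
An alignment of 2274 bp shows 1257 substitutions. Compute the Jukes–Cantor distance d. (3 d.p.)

1.002

p = 1257/2274 ≈ 0.55277.
d = −(3/4) ln(1 − 4p/3) = −0.75 ln(1 − 0.737027) = −0.75 ln(0.262973)
  = −0.75 × (-1.335704) = 1.001778 substitutions/site.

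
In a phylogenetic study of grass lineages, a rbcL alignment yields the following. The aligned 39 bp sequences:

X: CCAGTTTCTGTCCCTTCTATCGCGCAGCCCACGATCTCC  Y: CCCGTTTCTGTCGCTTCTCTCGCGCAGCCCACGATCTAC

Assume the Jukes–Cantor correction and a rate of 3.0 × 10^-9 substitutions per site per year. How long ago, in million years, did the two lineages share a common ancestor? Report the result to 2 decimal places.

The sequences differ at 4 of 39 sites (3, 13, 19, 38), so p = 4/39 ≈ 0.102564.
d = −(3/4) ln(1 − 4p/3) = −0.75 ln(1 − 0.136752) = −0.75 ln(0.863248)
  = −0.75 × (-0.147053) = 0.110290 substitutions/site.
Under a molecular clock d = 2μt, so t = d/(2μ) = 0.110290 / (2 × 3.0 × 10^-9) = 18.38 million years.

18.38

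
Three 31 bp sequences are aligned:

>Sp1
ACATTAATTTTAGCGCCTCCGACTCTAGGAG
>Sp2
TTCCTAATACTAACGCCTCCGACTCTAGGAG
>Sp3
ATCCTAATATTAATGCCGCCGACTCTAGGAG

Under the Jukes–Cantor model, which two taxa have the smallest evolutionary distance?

Sp2 and Sp3

Sp1–Sp2: 7/31 differ, p = 0.226, d = 0.269.
Sp1–Sp3: 7/31 differ, p = 0.226, d = 0.269.
Sp2–Sp3: 4/31 differ, p = 0.129, d = 0.142.
The smallest distance is between Sp2 and Sp3.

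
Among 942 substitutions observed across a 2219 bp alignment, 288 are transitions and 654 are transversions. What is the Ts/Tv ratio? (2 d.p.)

R = 288/654 = 0.440366… ≈ 0.44 (to 2 d.p.).

0.44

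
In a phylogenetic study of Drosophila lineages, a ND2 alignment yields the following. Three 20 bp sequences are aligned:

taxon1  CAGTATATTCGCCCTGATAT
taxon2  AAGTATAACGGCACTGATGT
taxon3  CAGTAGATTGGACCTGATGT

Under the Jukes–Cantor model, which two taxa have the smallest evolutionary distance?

taxon1 and taxon3

taxon1–taxon2: 6/20 differ, p = 0.300, d = 0.383.
taxon1–taxon3: 4/20 differ, p = 0.200, d = 0.233.
taxon2–taxon3: 6/20 differ, p = 0.300, d = 0.383.
The smallest distance is between taxon1 and taxon3.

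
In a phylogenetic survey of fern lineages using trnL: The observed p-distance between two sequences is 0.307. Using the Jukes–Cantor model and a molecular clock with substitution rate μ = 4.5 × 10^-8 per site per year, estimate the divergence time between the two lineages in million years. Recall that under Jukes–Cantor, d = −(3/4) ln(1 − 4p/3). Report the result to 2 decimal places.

d = −(3/4) ln(1 − 4p/3) = −0.75 ln(1 − 0.409333) = −0.75 ln(0.590667)
  = −0.75 × (-0.526503) = 0.394877 substitutions/site.
Under a molecular clock d = 2μt, so t = d/(2μ) = 0.394877 / (2 × 4.5 × 10^-8) = 4.39 million years.

4.39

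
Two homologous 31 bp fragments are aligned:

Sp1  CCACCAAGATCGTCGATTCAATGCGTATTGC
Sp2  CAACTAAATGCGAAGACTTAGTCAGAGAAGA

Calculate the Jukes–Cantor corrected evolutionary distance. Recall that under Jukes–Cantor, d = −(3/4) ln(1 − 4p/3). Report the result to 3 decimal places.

0.985

The sequences differ at 17 of 31 sites, so p = 17/31 ≈ 0.548387.
d = −(3/4) ln(1 − 4p/3) = −0.75 ln(1 − 0.731183) = −0.75 ln(0.268817)
  = −0.75 × (-1.313724) = 0.985293 substitutions/site.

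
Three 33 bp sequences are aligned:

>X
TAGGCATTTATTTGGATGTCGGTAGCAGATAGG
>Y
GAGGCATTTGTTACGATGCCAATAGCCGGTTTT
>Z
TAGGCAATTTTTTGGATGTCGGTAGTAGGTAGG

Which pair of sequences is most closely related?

X–Y: 12/33 differ, p = 0.364, d = 0.497.
X–Z: 4/33 differ, p = 0.121, d = 0.132.
Y–Z: 13/33 differ, p = 0.394, d = 0.559.
The smallest distance is between X and Z.

X and Z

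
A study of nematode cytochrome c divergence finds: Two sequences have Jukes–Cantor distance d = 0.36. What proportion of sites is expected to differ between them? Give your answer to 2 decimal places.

p = (3/4)(1 − e^(−4d/3)) = 0.75 × (1 − e^(-0.48)) = 0.75 × (1 − 0.618783) = 0.285913.

0.29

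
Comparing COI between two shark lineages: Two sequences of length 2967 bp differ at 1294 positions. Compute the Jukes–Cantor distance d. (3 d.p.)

0.653

p = 1294/2967 ≈ 0.436131.
d = −(3/4) ln(1 − 4p/3) = −0.75 ln(1 − 0.581508) = −0.75 ln(0.418492)
  = −0.75 × (-0.871098) = 0.653324 substitutions/site.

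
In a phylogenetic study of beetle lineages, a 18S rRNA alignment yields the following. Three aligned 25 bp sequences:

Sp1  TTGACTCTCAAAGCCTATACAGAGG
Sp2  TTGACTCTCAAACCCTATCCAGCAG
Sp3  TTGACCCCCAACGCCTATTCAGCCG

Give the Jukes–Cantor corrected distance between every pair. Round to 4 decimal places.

Sp1–Sp2: 4/25 sites differ → p = 0.16, d = −0.75 ln(1 − 0.213333) = 0.179963 ≈ 0.1800.
Sp1–Sp3: 6/25 sites differ → p = 0.24, d = −0.75 ln(1 − 0.32) = 0.289247 ≈ 0.2892.
Sp2–Sp3: 6/25 sites differ → p = 0.24, d = −0.75 ln(1 − 0.32) = 0.289247 ≈ 0.2892.

d(Sp1,Sp2) = 0.1800, d(Sp1,Sp3) = 0.2892, d(Sp2,Sp3) = 0.2892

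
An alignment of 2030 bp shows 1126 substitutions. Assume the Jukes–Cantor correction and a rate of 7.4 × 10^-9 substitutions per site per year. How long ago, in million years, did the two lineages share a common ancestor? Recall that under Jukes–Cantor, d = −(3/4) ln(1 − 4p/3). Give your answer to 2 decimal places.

68.18

p = 1126/2030 ≈ 0.55468.
d = −(3/4) ln(1 − 4p/3) = −0.75 ln(1 − 0.739573) = −0.75 ln(0.260427)
  = −0.75 × (-1.345433) = 1.009075 substitutions/site.
Under a molecular clock d = 2μt, so t = d/(2μ) = 1.009075 / (2 × 7.4 × 10^-9) = 68.18 million years.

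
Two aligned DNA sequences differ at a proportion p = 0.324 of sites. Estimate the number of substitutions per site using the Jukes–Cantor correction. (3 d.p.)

0.424

d = −(3/4) ln(1 − 4p/3) = −0.75 ln(1 − 0.432) = −0.75 ln(0.568)
  = −0.75 × (-0.565634) = 0.424226 substitutions/site.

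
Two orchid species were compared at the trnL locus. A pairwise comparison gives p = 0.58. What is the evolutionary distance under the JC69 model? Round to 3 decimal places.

d = −(3/4) ln(1 − 4p/3) = −0.75 ln(1 − 0.773333) = −0.75 ln(0.226667)
  = −0.75 × (-1.484273) = 1.113205 substitutions/site.

1.113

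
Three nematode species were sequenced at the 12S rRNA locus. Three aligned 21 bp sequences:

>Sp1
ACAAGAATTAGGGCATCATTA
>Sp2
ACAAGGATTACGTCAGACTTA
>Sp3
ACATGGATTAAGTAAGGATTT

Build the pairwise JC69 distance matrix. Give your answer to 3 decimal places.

d(Sp1,Sp2) = 0.360, d(Sp1,Sp3) = 0.532, d(Sp2,Sp3) = 0.360

Sp1–Sp2: 6/21 sites differ → p ≈ 0.285714, d = −0.75 ln(1 − 0.380952) = 0.359679 ≈ 0.360.
Sp1–Sp3: 8/21 sites differ → p ≈ 0.380952, d = −0.75 ln(1 − 0.507936) = 0.531860 ≈ 0.532.
Sp2–Sp3: 6/21 sites differ → p ≈ 0.285714, d = −0.75 ln(1 − 0.380952) = 0.359679 ≈ 0.360.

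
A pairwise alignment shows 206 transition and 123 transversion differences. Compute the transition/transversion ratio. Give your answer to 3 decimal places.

1.675

R = 206/123 = 1.674796… ≈ 1.675 (to 3 d.p.).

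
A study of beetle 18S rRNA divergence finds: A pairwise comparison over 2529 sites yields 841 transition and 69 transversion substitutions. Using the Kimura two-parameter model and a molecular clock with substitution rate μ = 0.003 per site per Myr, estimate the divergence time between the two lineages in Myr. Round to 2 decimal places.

100.58

P = 841/2529 ≈ 0.332543 and Q = 69/2529 ≈ 0.027284.
Under the Kimura two-parameter model, d = −½ ln(1 − 2P − Q) − ¼ ln(1 − 2Q).
1 − 2P − Q = 0.30763, giving −½ ln(0.30763) = 0.589429.
1 − 2Q = 0.945432, giving −¼ ln(0.945432) = 0.014028.
d = 0.589429 + 0.014028 = 0.603457.
Under a molecular clock d = 2μt, so t = d/(2μ) = 0.603457 / (2 × 0.003) = 100.58 Myr.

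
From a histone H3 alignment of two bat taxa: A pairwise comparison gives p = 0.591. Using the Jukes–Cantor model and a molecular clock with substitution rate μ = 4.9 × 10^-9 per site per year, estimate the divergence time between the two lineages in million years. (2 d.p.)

118.71

d = −(3/4) ln(1 − 4p/3) = −0.75 ln(1 − 0.788) = −0.75 ln(0.212)
  = −0.75 × (-1.551169) = 1.163377 substitutions/site.
Under a molecular clock d = 2μt, so t = d/(2μ) = 1.163377 / (2 × 4.9 × 10^-9) = 118.71 million years.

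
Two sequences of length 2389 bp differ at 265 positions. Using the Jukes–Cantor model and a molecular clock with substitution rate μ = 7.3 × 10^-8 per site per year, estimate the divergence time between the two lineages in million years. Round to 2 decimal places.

p = 265/2389 ≈ 0.110925.
d = −(3/4) ln(1 − 4p/3) = −0.75 ln(1 − 0.1479) = −0.75 ln(0.8521)
  = −0.75 × (-0.160051) = 0.120038 substitutions/site.
Under a molecular clock d = 2μt, so t = d/(2μ) = 0.120038 / (2 × 7.3 × 10^-8) = 0.82 million years.

0.82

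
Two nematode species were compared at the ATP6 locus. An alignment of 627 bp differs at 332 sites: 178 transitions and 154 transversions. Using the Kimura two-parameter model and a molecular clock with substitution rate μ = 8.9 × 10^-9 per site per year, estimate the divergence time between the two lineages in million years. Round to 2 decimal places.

P = 178/627 ≈ 0.283892 and Q = 154/627 ≈ 0.245614.
Under the Kimura two-parameter model, d = −½ ln(1 − 2P − Q) − ¼ ln(1 − 2Q).
1 − 2P − Q = 0.186602, giving −½ ln(0.186602) = 0.839389.
1 − 2Q = 0.508772, giving −¼ ln(0.508772) = 0.168939.
d = 0.839389 + 0.168939 = 1.008328.
Under a molecular clock d = 2μt, so t = d/(2μ) = 1.008328 / (2 × 8.9 × 10^-9) = 56.65 million years.

56.65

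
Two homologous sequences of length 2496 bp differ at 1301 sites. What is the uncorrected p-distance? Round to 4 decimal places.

0.5212

p = 1301/2496 = 0.521233… ≈ 0.5212 (to 4 d.p.).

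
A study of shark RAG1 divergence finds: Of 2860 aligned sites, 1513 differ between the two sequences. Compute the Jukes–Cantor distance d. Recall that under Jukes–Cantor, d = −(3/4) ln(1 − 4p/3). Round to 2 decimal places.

0.92

p = 1513/2860 ≈ 0.529021.
d = −(3/4) ln(1 − 4p/3) = −0.75 ln(1 − 0.705361) = −0.75 ln(0.294639)
  = −0.75 × (-1.222004) = 0.916503 substitutions/site.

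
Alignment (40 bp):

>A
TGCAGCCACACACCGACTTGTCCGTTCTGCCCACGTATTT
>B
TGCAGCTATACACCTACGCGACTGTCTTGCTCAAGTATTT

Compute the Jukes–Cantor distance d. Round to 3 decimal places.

0.343

The sequences differ at 11 of 40 sites, so p = 11/40 = 0.275.
d = −(3/4) ln(1 − 4p/3) = −0.75 ln(1 − 0.366667) = −0.75 ln(0.633333)
  = −0.75 × (-0.456759) = 0.342569 substitutions/site.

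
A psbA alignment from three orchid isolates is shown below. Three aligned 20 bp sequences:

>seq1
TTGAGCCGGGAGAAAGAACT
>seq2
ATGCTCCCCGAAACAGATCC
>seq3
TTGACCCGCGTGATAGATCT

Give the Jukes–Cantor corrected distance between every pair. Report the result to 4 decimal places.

d(seq1,seq2) = 0.6872, d(seq1,seq3) = 0.3041, d(seq2,seq3) = 0.5716

seq1–seq2: 9/20 sites differ → p = 0.45, d = −0.75 ln(1 − 0.6) = 0.687218 ≈ 0.6872.
seq1–seq3: 5/20 sites differ → p = 0.25, d = −0.75 ln(1 − 0.333333) = 0.304098 ≈ 0.3041.
seq2–seq3: 8/20 sites differ → p = 0.4, d = −0.75 ln(1 − 0.533333) = 0.571605 ≈ 0.5716.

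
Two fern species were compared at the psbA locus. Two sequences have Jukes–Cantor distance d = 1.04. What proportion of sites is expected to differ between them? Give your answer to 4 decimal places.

p = (3/4)(1 − e^(−4d/3)) = 0.75 × (1 − e^(-1.386667)) = 0.75 × (1 − 0.249907) = 0.562570.

0.5626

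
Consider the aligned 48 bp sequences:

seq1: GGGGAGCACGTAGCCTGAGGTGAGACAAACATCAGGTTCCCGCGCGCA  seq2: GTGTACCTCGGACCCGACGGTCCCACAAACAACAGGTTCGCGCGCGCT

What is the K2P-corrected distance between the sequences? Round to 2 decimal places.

Of 48 sites, 1 differences are transitions and 14 are transversions, so P = 1/48 ≈ 0.020833 and Q = 14/48 ≈ 0.291667.
Under the Kimura two-parameter model, d = −½ ln(1 − 2P − Q) − ¼ ln(1 − 2Q).
1 − 2P − Q = 0.666667, giving −½ ln(0.666667) = 0.202732.
1 − 2Q = 0.416666, giving −¼ ln(0.416666) = 0.218868.
d = 0.202732 + 0.218868 = 0.421600.

0.42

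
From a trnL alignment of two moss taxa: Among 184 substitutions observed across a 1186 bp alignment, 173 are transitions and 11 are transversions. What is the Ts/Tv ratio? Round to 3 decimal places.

15.727

R = 173/11 = 15.727272… ≈ 15.727 (to 3 d.p.).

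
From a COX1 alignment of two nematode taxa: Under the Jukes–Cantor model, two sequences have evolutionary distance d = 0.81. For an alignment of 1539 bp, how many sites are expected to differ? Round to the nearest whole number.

762

Invert JC69: p = (3/4)(1 − e^(−4d/3)) = 0.75 × (1 − e^(-1.08)) = 0.75 × (1 − 0.339596) = 0.495303.
Expected differing sites = pL ≈ 0.495303 × 1539 = 762.271317 ≈ 762.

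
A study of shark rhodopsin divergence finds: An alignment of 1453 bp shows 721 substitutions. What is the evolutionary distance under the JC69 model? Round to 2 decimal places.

p = 721/1453 ≈ 0.496215.
d = −(3/4) ln(1 − 4p/3) = −0.75 ln(1 − 0.66162) = −0.75 ln(0.33838)
  = −0.75 × (-1.083586) = 0.812690 substitutions/site.

0.81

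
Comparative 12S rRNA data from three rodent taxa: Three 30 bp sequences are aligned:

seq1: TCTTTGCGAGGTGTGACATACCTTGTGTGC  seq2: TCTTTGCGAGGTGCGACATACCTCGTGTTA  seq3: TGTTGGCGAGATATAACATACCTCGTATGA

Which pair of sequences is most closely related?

seq1–seq2: 4/30 differ, p = 0.133, d = 0.147.
seq1–seq3: 8/30 differ, p = 0.267, d = 0.330.
seq2–seq3: 8/30 differ, p = 0.267, d = 0.330.
The smallest distance is between seq1 and seq2.

seq1 and seq2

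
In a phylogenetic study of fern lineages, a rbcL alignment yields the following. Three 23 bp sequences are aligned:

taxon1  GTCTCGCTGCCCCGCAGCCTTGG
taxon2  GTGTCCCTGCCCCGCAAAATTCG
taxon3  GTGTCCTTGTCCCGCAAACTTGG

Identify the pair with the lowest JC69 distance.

taxon1–taxon2: 6/23 differ, p = 0.261, d = 0.321.
taxon1–taxon3: 6/23 differ, p = 0.261, d = 0.321.
taxon2–taxon3: 4/23 differ, p = 0.174, d = 0.198.
The smallest distance is between taxon2 and taxon3.

taxon2 and taxon3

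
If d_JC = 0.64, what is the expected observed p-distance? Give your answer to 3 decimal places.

0.431

p = (3/4)(1 − e^(−4d/3)) = 0.75 × (1 − e^(-0.853333)) = 0.75 × (1 − 0.425993) = 0.430505.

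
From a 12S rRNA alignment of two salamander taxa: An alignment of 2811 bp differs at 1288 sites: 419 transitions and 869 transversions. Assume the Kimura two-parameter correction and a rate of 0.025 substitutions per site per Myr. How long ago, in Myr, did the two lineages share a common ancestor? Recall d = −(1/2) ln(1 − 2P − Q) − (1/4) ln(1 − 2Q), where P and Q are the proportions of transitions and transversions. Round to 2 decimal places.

14.16

P = 419/2811 ≈ 0.149057 and Q = 869/2811 ≈ 0.309143.
Under the Kimura two-parameter model, d = −½ ln(1 − 2P − Q) − ¼ ln(1 − 2Q).
1 − 2P − Q = 0.392743, giving −½ ln(0.392743) = 0.467300.
1 − 2Q = 0.381714, giving −¼ ln(0.381714) = 0.240771.
d = 0.467300 + 0.240771 = 0.708071.
Under a molecular clock d = 2μt, so t = d/(2μ) = 0.708071 / (2 × 0.025) = 14.16 Myr.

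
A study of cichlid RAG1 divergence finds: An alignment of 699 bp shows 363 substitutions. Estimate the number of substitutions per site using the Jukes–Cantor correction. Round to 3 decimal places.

p = 363/699 ≈ 0.519313.
d = −(3/4) ln(1 − 4p/3) = −0.75 ln(1 − 0.692417) = −0.75 ln(0.307583)
  = −0.75 × (-1.179010) = 0.884258 substitutions/site.

0.884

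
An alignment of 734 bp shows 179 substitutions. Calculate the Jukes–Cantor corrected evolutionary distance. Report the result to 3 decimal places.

p = 179/734 ≈ 0.243869.
d = −(3/4) ln(1 − 4p/3) = −0.75 ln(1 − 0.325159) = −0.75 ln(0.674841)
  = −0.75 × (-0.393278) = 0.294959 substitutions/site.

0.295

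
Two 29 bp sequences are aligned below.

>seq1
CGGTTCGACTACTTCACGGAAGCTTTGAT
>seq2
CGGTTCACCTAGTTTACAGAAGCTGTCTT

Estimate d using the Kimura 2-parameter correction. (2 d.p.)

0.34

Of 29 sites, 3 differences are transitions and 5 are transversions, so P = 3/29 ≈ 0.103448 and Q = 5/29 ≈ 0.172414.
Under the Kimura two-parameter model, d = −½ ln(1 − 2P − Q) − ¼ ln(1 − 2Q).
1 − 2P − Q = 0.62069, giving −½ ln(0.62069) = 0.238462.
1 − 2Q = 0.655172, giving −¼ ln(0.655172) = 0.105714.
d = 0.238462 + 0.105714 = 0.344176.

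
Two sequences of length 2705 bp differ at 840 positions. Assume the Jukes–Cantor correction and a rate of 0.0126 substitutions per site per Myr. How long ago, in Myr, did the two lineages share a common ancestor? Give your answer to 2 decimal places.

p = 840/2705 ≈ 0.310536.
d = −(3/4) ln(1 − 4p/3) = −0.75 ln(1 − 0.414048) = −0.75 ln(0.585952)
  = −0.75 × (-0.534517) = 0.400888 substitutions/site.
Under a molecular clock d = 2μt, so t = d/(2μ) = 0.400888 / (2 × 0.0126) = 15.91 Myr.

15.91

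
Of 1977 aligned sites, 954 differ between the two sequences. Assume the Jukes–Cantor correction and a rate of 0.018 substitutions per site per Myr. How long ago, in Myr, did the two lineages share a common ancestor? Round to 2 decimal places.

21.48

p = 954/1977 ≈ 0.482549.
d = −(3/4) ln(1 − 4p/3) = −0.75 ln(1 − 0.643399) = −0.75 ln(0.356601)
  = −0.75 × (-1.031138) = 0.773354 substitutions/site.
Under a molecular clock d = 2μt, so t = d/(2μ) = 0.773354 / (2 × 0.018) = 21.48 Myr.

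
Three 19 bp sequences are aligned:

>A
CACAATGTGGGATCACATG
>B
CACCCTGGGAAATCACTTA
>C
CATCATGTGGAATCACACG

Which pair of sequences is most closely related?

A–B: 7/19 differ, p = 0.368, d = 0.507.
A–C: 4/19 differ, p = 0.211, d = 0.247.
B–C: 7/19 differ, p = 0.368, d = 0.507.
The smallest distance is between A and C.

A and C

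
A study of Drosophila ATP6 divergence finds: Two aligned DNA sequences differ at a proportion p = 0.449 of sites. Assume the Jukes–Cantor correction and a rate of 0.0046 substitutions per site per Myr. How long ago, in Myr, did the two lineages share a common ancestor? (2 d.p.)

d = −(3/4) ln(1 − 4p/3) = −0.75 ln(1 − 0.598667) = −0.75 ln(0.401333)
  = −0.75 × (-0.912964) = 0.684723 substitutions/site.
Under a molecular clock d = 2μt, so t = d/(2μ) = 0.684723 / (2 × 0.0046) = 74.43 Myr.

74.43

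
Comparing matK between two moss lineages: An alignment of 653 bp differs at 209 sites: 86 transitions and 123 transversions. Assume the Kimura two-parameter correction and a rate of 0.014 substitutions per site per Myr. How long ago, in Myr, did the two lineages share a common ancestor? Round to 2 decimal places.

P = 86/653 ≈ 0.1317 and Q = 123/653 ≈ 0.188361.
Under the Kimura two-parameter model, d = −½ ln(1 − 2P − Q) − ¼ ln(1 − 2Q).
1 − 2P − Q = 0.548239, giving −½ ln(0.548239) = 0.300522.
1 − 2Q = 0.623278, giving −¼ ln(0.623278) = 0.118191.
d = 0.300522 + 0.118191 = 0.418713.
Under a molecular clock d = 2μt, so t = d/(2μ) = 0.418713 / (2 × 0.014) = 14.95 Myr.

14.95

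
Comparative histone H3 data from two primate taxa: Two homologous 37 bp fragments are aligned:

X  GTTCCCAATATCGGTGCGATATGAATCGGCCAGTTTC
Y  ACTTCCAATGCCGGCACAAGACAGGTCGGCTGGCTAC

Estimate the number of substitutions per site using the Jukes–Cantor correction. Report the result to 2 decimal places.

0.71

The sequences differ at 17 of 37 sites, so p = 17/37 ≈ 0.459459.
d = −(3/4) ln(1 − 4p/3) = −0.75 ln(1 − 0.612612) = −0.75 ln(0.387388)
  = −0.75 × (-0.948329) = 0.711247 substitutions/site.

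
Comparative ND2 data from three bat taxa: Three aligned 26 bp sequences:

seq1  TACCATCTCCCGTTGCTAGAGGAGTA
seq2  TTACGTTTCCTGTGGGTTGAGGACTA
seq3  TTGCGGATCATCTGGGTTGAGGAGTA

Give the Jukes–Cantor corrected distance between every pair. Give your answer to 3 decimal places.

seq1–seq2: 9/26 sites differ → p ≈ 0.346154, d = −0.75 ln(1 − 0.461539) = 0.464280 ≈ 0.464.
seq1–seq3: 11/26 sites differ → p ≈ 0.423077, d = −0.75 ln(1 − 0.564103) = 0.622762 ≈ 0.623.
seq2–seq3: 6/26 sites differ → p ≈ 0.230769, d = −0.75 ln(1 − 0.307692) = 0.275793 ≈ 0.276.

d(seq1,seq2) = 0.464, d(seq1,seq3) = 0.623, d(seq2,seq3) = 0.276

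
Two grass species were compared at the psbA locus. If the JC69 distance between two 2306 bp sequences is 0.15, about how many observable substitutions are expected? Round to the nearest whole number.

314

Invert JC69: p = (3/4)(1 − e^(−4d/3)) = 0.75 × (1 − e^(-0.2)) = 0.75 × (1 − 0.818731) = 0.135952.
Expected differing sites = pL ≈ 0.135952 × 2306 = 313.505312 ≈ 314.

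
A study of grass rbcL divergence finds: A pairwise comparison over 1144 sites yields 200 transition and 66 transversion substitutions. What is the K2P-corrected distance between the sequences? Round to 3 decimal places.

P = 200/1144 ≈ 0.174825 and Q = 66/1144 ≈ 0.057692.
Under the Kimura two-parameter model, d = −½ ln(1 − 2P − Q) − ¼ ln(1 − 2Q).
1 − 2P − Q = 0.592658, giving −½ ln(0.592658) = 0.261569.
1 − 2Q = 0.884616, giving −¼ ln(0.884616) = 0.030650.
d = 0.261569 + 0.030650 = 0.292219.

0.292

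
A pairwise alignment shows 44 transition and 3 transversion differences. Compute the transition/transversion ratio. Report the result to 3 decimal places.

R = 44/3 = 14.666666… ≈ 14.667 (to 3 d.p.).

14.667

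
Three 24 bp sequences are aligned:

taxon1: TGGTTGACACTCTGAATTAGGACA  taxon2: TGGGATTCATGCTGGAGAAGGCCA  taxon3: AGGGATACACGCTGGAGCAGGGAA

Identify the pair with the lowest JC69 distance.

taxon2 and taxon3

taxon1–taxon2: 10/24 differ, p = 0.417, d = 0.608.
taxon1–taxon3: 10/24 differ, p = 0.417, d = 0.608.
taxon2–taxon3: 6/24 differ, p = 0.250, d = 0.304.
The smallest distance is between taxon2 and taxon3.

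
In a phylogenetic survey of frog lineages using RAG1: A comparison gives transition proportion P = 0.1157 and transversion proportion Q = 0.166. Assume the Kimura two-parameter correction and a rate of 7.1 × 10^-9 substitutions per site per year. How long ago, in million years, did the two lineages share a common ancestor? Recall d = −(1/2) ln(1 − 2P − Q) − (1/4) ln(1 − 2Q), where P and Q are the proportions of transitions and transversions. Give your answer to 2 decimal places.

Under the Kimura two-parameter model, d = −½ ln(1 − 2P − Q) − ¼ ln(1 − 2Q).
1 − 2P − Q = 0.6026, giving −½ ln(0.6026) = 0.253251.
1 − 2Q = 0.668, giving −¼ ln(0.668) = 0.100867.
d = 0.253251 + 0.100867 = 0.354118.
Under a molecular clock d = 2μt, so t = d/(2μ) = 0.354118 / (2 × 7.1 × 10^-9) = 24.94 million years.

24.94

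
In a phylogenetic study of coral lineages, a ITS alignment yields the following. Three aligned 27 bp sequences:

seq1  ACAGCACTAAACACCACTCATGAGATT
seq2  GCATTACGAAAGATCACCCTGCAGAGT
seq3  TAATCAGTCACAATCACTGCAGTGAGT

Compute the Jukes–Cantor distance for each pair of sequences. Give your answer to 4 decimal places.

seq1–seq2: 11/27 sites differ → p ≈ 0.407407, d = −0.75 ln(1 − 0.543209) = 0.587647 ≈ 0.5876.
seq1–seq3: 13/27 sites differ → p ≈ 0.481481, d = −0.75 ln(1 − 0.641975) = 0.770364 ≈ 0.7704.
seq2–seq3: 14/27 sites differ → p ≈ 0.518519, d = −0.75 ln(1 − 0.691359) = 0.881682 ≈ 0.8817.

d(seq1,seq2) = 0.5876, d(seq1,seq3) = 0.7704, d(seq2,seq3) = 0.8817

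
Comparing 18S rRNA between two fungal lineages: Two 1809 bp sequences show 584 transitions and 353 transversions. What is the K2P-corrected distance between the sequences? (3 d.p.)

1.042

P = 584/1809 ≈ 0.32283 and Q = 353/1809 ≈ 0.195135.
Under the Kimura two-parameter model, d = −½ ln(1 − 2P − Q) − ¼ ln(1 − 2Q).
1 − 2P − Q = 0.159205, giving −½ ln(0.159205) = 0.918781.
1 − 2Q = 0.60973, giving −¼ ln(0.60973) = 0.123685.
d = 0.918781 + 0.123685 = 1.042466.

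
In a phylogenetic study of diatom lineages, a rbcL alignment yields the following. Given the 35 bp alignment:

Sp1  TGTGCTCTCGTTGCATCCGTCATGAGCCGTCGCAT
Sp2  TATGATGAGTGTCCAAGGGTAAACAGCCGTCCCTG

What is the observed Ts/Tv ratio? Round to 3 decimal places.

Transitions are A↔G and C↔T; transversions are all other mismatches.
Transitions: 1. Transversions: 16.
R = 1/16 = 0.0625 ≈ 0.063 (to 3 d.p.).

0.063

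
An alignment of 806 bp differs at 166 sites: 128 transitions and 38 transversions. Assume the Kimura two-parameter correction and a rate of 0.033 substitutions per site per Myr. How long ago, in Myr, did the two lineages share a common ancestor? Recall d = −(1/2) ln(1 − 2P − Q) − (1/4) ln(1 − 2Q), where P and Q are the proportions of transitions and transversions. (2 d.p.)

3.81

P = 128/806 ≈ 0.158809 and Q = 38/806 ≈ 0.047146.
Under the Kimura two-parameter model, d = −½ ln(1 − 2P − Q) − ¼ ln(1 − 2Q).
1 − 2P − Q = 0.635236, giving −½ ln(0.635236) = 0.226879.
1 − 2Q = 0.905708, giving −¼ ln(0.905708) = 0.024760.
d = 0.226879 + 0.024760 = 0.251639.
Under a molecular clock d = 2μt, so t = d/(2μ) = 0.251639 / (2 × 0.033) = 3.81 Myr.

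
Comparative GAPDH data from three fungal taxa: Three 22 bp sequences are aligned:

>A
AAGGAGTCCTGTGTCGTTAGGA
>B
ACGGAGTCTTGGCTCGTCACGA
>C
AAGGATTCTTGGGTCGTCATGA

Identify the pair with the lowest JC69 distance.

B and C

A–B: 6/22 differ, p = 0.273, d = 0.339.
A–C: 5/22 differ, p = 0.227, d = 0.271.
B–C: 4/22 differ, p = 0.182, d = 0.208.
The smallest distance is between B and C.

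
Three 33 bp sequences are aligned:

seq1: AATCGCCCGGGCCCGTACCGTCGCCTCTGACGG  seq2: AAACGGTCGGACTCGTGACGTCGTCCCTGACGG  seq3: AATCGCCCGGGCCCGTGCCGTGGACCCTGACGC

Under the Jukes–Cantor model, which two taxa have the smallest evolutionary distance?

seq1–seq2: 9/33 differ, p = 0.273, d = 0.339.
seq1–seq3: 5/33 differ, p = 0.152, d = 0.169.
seq2–seq3: 9/33 differ, p = 0.273, d = 0.339.
The smallest distance is between seq1 and seq3.

seq1 and seq3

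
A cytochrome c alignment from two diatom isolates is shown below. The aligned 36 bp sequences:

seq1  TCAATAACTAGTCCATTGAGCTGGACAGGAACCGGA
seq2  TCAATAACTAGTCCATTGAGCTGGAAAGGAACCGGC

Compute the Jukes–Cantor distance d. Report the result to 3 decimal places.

0.058

The sequences differ at 2 of 36 sites (26, 36), so p = 2/36 ≈ 0.055556.
d = −(3/4) ln(1 − 4p/3) = −0.75 ln(1 − 0.074075) = −0.75 ln(0.925925)
  = −0.75 × (-0.076962) = 0.057722 substitutions/site.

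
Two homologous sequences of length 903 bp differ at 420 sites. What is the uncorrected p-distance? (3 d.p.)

p = 420/903 = 0.465116… ≈ 0.465 (to 3 d.p.).

0.465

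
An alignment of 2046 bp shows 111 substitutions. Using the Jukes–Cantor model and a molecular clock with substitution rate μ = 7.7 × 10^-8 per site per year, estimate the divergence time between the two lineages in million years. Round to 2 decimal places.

p = 111/2046 ≈ 0.054252.
d = −(3/4) ln(1 − 4p/3) = −0.75 ln(1 − 0.072336) = −0.75 ln(0.927664)
  = −0.75 × (-0.075086) = 0.056315 substitutions/site.
Under a molecular clock d = 2μt, so t = d/(2μ) = 0.056315 / (2 × 7.7 × 10^-8) = 0.37 million years.

0.37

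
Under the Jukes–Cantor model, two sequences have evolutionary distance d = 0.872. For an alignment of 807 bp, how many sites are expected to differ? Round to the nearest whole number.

416

Invert JC69: p = (3/4)(1 − e^(−4d/3)) = 0.75 × (1 − e^(-1.162667)) = 0.75 × (1 − 0.312651) = 0.515512.
Expected differing sites = pL ≈ 0.515512 × 807 = 416.018184 ≈ 416.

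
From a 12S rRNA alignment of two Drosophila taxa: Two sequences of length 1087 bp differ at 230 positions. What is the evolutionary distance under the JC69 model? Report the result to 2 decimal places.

0.25

p = 230/1087 ≈ 0.211592.
d = −(3/4) ln(1 − 4p/3) = −0.75 ln(1 − 0.282123) = −0.75 ln(0.717877)
  = −0.75 × (-0.331457) = 0.248593 substitutions/site.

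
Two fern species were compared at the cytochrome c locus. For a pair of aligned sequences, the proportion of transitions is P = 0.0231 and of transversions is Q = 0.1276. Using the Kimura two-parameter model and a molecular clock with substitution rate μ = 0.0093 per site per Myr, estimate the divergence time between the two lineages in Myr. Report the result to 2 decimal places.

9.09

Under the Kimura two-parameter model, d = −½ ln(1 − 2P − Q) − ¼ ln(1 − 2Q).
1 − 2P − Q = 0.8262, giving −½ ln(0.8262) = 0.095459.
1 − 2Q = 0.7448, giving −¼ ln(0.7448) = 0.073660.
d = 0.095459 + 0.073660 = 0.169119.
Under a molecular clock d = 2μt, so t = d/(2μ) = 0.169119 / (2 × 0.0093) = 9.09 Myr.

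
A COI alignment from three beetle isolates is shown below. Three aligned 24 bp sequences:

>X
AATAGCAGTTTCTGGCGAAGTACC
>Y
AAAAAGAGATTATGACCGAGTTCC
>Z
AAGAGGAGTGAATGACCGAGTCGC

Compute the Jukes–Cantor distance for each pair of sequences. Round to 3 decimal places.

X–Y: 9/24 sites differ → p = 0.375, d = −0.75 ln(1 − 0.5) = 0.519860 ≈ 0.520.
X–Z: 10/24 sites differ → p ≈ 0.416667, d = −0.75 ln(1 − 0.555556) = 0.608198 ≈ 0.608.
Y–Z: 7/24 sites differ → p ≈ 0.291667, d = −0.75 ln(1 − 0.388889) = 0.369358 ≈ 0.369.

d(X,Y) = 0.520, d(X,Z) = 0.608, d(Y,Z) = 0.369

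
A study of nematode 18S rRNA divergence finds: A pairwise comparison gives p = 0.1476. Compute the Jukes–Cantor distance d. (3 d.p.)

d = −(3/4) ln(1 − 4p/3) = −0.75 ln(1 − 0.1968) = −0.75 ln(0.8032)
  = −0.75 × (-0.219152) = 0.164364 substitutions/site.

0.164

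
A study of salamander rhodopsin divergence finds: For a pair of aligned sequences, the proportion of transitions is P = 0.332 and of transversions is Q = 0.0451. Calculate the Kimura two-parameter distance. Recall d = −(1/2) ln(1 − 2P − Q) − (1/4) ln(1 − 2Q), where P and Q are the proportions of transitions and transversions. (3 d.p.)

Under the Kimura two-parameter model, d = −½ ln(1 − 2P − Q) − ¼ ln(1 − 2Q).
1 − 2P − Q = 0.2909, giving −½ ln(0.2909) = 0.617388.
1 − 2Q = 0.9098, giving −¼ ln(0.9098) = 0.023633.
d = 0.617388 + 0.023633 = 0.641021.

0.641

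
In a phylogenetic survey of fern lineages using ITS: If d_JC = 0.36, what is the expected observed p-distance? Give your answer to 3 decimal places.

p = (3/4)(1 − e^(−4d/3)) = 0.75 × (1 − e^(-0.48)) = 0.75 × (1 − 0.618783) = 0.285913.

0.286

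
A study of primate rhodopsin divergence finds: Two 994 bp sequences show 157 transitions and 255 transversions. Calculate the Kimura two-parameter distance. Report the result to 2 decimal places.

P = 157/994 ≈ 0.157948 and Q = 255/994 ≈ 0.256539.
Under the Kimura two-parameter model, d = −½ ln(1 − 2P − Q) − ¼ ln(1 − 2Q).
1 − 2P − Q = 0.427565, giving −½ ln(0.427565) = 0.424824.
1 − 2Q = 0.486922, giving −¼ ln(0.486922) = 0.179913.
d = 0.424824 + 0.179913 = 0.604737.

0.60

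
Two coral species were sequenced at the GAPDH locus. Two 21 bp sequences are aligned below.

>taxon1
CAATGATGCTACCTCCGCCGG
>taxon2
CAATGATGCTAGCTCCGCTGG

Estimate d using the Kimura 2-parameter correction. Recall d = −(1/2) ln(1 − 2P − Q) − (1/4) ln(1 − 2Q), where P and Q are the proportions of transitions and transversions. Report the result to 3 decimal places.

Of 21 sites, 1 differences are transitions and 1 are transversions, so P = 1/21 ≈ 0.047619 and Q = 1/21 ≈ 0.047619.
Under the Kimura two-parameter model, d = −½ ln(1 − 2P − Q) − ¼ ln(1 − 2Q).
1 − 2P − Q = 0.857143, giving −½ ln(0.857143) = 0.077075.
1 − 2Q = 0.904762, giving −¼ ln(0.904762) = 0.025021.
d = 0.077075 + 0.025021 = 0.102096.

0.102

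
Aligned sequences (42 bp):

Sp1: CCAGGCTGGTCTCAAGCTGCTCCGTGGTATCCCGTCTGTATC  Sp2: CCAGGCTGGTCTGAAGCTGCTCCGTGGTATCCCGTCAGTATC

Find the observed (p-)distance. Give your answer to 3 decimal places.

The sequences differ at 2 of 42 positions (sites 13, 37).
p = 2/42 = 0.047619… ≈ 0.048 (to 3 d.p.).

0.048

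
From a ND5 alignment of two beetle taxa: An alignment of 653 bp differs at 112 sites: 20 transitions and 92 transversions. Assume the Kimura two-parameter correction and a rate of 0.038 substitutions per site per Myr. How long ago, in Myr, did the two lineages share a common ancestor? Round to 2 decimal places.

2.57

P = 20/653 ≈ 0.030628 and Q = 92/653 ≈ 0.140888.
Under the Kimura two-parameter model, d = −½ ln(1 − 2P − Q) − ¼ ln(1 − 2Q).
1 − 2P − Q = 0.797856, giving −½ ln(0.797856) = 0.112914.
1 − 2Q = 0.718224, giving −¼ ln(0.718224) = 0.082743.
d = 0.112914 + 0.082743 = 0.195657.
Under a molecular clock d = 2μt, so t = d/(2μ) = 0.195657 / (2 × 0.038) = 2.57 Myr.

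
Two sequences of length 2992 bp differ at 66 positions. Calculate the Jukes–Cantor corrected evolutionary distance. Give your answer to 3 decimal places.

p = 66/2992 ≈ 0.022059.
d = −(3/4) ln(1 − 4p/3) = −0.75 ln(1 − 0.029412) = −0.75 ln(0.970588)
  = −0.75 × (-0.029853) = 0.022390 substitutions/site.

0.022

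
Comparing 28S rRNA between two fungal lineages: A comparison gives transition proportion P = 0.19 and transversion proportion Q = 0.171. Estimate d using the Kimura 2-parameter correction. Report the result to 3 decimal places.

0.505

Under the Kimura two-parameter model, d = −½ ln(1 − 2P − Q) − ¼ ln(1 − 2Q).
1 − 2P − Q = 0.449, giving −½ ln(0.449) = 0.400366.
1 − 2Q = 0.658, giving −¼ ln(0.658) = 0.104638.
d = 0.400366 + 0.104638 = 0.505004.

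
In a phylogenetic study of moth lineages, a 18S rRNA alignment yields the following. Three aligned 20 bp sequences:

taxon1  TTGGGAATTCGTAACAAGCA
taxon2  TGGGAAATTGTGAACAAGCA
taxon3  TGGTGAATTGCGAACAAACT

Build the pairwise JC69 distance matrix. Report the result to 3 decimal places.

d(taxon1,taxon2) = 0.304, d(taxon1,taxon3) = 0.471, d(taxon2,taxon3) = 0.304

taxon1–taxon2: 5/20 sites differ → p = 0.25, d = −0.75 ln(1 − 0.333333) = 0.304098 ≈ 0.304.
taxon1–taxon3: 7/20 sites differ → p = 0.35, d = −0.75 ln(1 − 0.466667) = 0.471457 ≈ 0.471.
taxon2–taxon3: 5/20 sites differ → p = 0.25, d = −0.75 ln(1 − 0.333333) = 0.304098 ≈ 0.304.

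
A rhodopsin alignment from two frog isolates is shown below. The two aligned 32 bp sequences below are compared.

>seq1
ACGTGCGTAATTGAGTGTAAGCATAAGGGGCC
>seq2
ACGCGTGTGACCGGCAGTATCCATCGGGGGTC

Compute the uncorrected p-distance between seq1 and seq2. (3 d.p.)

The sequences differ at 13 of 32 positions.
p = 13/32 = 0.40625 ≈ 0.406 (to 3 d.p.).

0.406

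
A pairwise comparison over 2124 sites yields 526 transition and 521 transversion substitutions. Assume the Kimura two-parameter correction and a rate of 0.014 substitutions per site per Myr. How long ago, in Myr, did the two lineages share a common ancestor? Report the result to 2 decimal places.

P = 526/2124 ≈ 0.247646 and Q = 521/2124 ≈ 0.245292.
Under the Kimura two-parameter model, d = −½ ln(1 − 2P − Q) − ¼ ln(1 − 2Q).
1 − 2P − Q = 0.259416, giving −½ ln(0.259416) = 0.674661.
1 − 2Q = 0.509416, giving −¼ ln(0.509416) = 0.168623.
d = 0.674661 + 0.168623 = 0.843284.
Under a molecular clock d = 2μt, so t = d/(2μ) = 0.843284 / (2 × 0.014) = 30.12 Myr.

30.12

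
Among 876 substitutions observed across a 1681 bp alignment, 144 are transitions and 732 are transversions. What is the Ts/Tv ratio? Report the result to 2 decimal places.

R = 144/732 = 0.196721… ≈ 0.20 (to 2 d.p.).

0.20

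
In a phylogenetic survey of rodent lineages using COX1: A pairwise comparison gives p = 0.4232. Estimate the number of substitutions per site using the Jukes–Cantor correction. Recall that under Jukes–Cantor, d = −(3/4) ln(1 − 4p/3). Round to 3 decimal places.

0.623

d = −(3/4) ln(1 − 4p/3) = −0.75 ln(1 − 0.564267) = −0.75 ln(0.435733)
  = −0.75 × (-0.830726) = 0.623045 substitutions/site.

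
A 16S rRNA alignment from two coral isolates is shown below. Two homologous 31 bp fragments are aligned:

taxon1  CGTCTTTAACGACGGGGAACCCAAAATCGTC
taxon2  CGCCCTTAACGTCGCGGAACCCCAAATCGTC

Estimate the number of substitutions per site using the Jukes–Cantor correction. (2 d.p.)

0.18

The sequences differ at 5 of 31 sites (3, 5, 12, 15, 23), so p = 5/31 ≈ 0.16129.
d = −(3/4) ln(1 − 4p/3) = −0.75 ln(1 − 0.215053) = −0.75 ln(0.784947)
  = −0.75 × (-0.242139) = 0.181604 substitutions/site.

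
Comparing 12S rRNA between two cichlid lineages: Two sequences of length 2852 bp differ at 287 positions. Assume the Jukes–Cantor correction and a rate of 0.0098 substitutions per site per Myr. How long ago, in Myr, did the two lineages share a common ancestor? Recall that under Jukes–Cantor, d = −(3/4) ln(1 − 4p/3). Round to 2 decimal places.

p = 287/2852 ≈ 0.100631.
d = −(3/4) ln(1 − 4p/3) = −0.75 ln(1 − 0.134175) = −0.75 ln(0.865825)
  = −0.75 × (-0.144072) = 0.108054 substitutions/site.
Under a molecular clock d = 2μt, so t = d/(2μ) = 0.108054 / (2 × 0.0098) = 5.51 Myr.

5.51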